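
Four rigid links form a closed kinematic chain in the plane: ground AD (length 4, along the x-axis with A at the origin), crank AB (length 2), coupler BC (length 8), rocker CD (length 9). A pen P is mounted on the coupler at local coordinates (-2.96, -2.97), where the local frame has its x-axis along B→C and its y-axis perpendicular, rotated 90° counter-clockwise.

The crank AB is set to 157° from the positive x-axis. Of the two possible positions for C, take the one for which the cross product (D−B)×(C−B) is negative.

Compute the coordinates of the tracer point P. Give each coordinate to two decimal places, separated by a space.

A=(0,0), D=(4.00,0)
B = A + 2.00·(cos157°, sin157°) = (-1.8410, 0.7815)
|BD| = 5.8931
circle(B,8.00) ∩ circle(D,9.00): a=1.5042, h=7.8573
  candidates: C₊=(0.6918,8.3699) cross=46.304; C₋=(-1.3921,-7.2059) cross=-46.304
  mode - wants cross < 0 → take C=(-1.3921,-7.2059) (cross=-46.304)
ex = (C−B)/|BC| = (0.0561,-0.9984); ey = (0.9984,0.0561)
P = B + -2.96·ex + -2.97·ey = (-4.9724,3.5701)

-4.97 3.57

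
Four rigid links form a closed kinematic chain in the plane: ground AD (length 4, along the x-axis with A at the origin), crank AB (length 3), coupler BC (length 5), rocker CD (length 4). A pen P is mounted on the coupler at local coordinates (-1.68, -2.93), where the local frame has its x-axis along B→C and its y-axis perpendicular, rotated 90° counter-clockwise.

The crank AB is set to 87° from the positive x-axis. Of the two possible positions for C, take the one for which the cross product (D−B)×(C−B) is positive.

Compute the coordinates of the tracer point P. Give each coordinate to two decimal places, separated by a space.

A=(0,0), D=(4.00,0)
B = A + 3.00·(cos87°, sin87°) = (0.1570, 2.9959)
|BD| = 4.8728
circle(B,5.00) ∩ circle(D,4.00): a=3.3599, h=3.7029
  candidates: C₊=(5.0834,3.8505) cross=18.043; C₋=(0.5302,-1.9902) cross=-18.043
  mode + wants cross > 0 → take C=(5.0834,3.8505) (cross=18.043)
ex = (C−B)/|BC| = (0.9853,0.1709); ey = (-0.1709,0.9853)
P = B + -1.68·ex + -2.93·ey = (-0.9975,-0.1781)

-1.00 -0.18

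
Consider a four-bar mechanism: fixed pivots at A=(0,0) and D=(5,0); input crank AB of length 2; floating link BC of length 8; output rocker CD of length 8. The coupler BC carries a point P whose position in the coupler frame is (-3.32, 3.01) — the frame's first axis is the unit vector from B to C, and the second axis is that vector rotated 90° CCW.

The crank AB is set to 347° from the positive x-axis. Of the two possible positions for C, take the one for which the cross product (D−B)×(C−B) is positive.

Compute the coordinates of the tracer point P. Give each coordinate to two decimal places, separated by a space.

-1.22 -3.62

A=(0,0), D=(5.00,0)
B = A + 2.00·(cos347°, sin347°) = (1.9487, -0.4499)
|BD| = 3.0843
circle(B,8.00) ∩ circle(D,8.00): a=1.5421, h=7.8500
  candidates: C₊=(2.3293,7.5410) cross=24.211; C₋=(4.6195,-7.9909) cross=-24.211
  mode + wants cross > 0 → take C=(2.3293,7.5410) (cross=24.211)
ex = (C−B)/|BC| = (0.0476,0.9989); ey = (-0.9989,0.0476)
P = B + -3.32·ex + 3.01·ey = (-1.2158,-3.6230)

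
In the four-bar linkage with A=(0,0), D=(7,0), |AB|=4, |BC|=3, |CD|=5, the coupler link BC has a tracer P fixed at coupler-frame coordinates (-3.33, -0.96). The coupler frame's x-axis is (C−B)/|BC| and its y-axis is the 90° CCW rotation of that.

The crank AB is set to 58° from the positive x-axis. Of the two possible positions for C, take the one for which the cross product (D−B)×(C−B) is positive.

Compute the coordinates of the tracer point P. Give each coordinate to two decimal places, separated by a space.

-0.59 1.24

A=(0,0), D=(7.00,0)
B = A + 4.00·(cos58°, sin58°) = (2.1197, 3.3922)
|BD| = 5.9434
circle(B,3.00) ∩ circle(D,5.00): a=1.6257, h=2.5213
  candidates: C₊=(4.8936,4.5347) cross=14.985; C₋=(2.0155,0.3940) cross=-14.985
  mode + wants cross > 0 → take C=(4.8936,4.5347) (cross=14.985)
ex = (C−B)/|BC| = (0.9246,0.3808); ey = (-0.3808,0.9246)
P = B + -3.33·ex + -0.96·ey = (-0.5938,1.2364)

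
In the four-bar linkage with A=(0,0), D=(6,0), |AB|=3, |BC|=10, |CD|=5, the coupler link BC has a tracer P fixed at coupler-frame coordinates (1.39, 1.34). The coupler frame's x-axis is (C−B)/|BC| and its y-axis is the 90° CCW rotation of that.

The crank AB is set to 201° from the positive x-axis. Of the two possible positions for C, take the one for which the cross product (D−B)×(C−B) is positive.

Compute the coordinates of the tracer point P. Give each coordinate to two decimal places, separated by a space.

-2.49 0.83

A=(0,0), D=(6.00,0)
B = A + 3.00·(cos201°, sin201°) = (-2.8007, -1.0751)
|BD| = 8.8662
circle(B,10.00) ∩ circle(D,5.00): a=8.6626, h=4.9959
  candidates: C₊=(5.1922,4.9343) cross=44.294; C₋=(6.4038,-4.9837) cross=-44.294
  mode + wants cross > 0 → take C=(5.1922,4.9343) (cross=44.294)
ex = (C−B)/|BC| = (0.7993,0.6009); ey = (-0.6009,0.7993)
P = B + 1.39·ex + 1.34·ey = (-2.4950,0.8313)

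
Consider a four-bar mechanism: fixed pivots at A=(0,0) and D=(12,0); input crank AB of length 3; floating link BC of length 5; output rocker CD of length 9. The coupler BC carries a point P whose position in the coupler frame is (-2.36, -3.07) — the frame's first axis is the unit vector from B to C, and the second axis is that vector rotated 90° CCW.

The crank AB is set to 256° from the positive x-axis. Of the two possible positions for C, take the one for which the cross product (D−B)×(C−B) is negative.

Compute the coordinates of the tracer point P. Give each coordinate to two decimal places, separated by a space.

A=(0,0), D=(12.00,0)
B = A + 3.00·(cos256°, sin256°) = (-0.7258, -2.9109)
|BD| = 13.0544
circle(B,5.00) ∩ circle(D,9.00): a=4.3824, h=2.4073
  candidates: C₊=(3.0095,0.4130) cross=31.426; C₋=(4.0830,-4.2804) cross=-31.426
  mode - wants cross < 0 → take C=(4.0830,-4.2804) (cross=-31.426)
ex = (C−B)/|BC| = (0.9618,-0.2739); ey = (0.2739,0.9618)
P = B + -2.36·ex + -3.07·ey = (-3.8364,-5.2171)

-3.84 -5.22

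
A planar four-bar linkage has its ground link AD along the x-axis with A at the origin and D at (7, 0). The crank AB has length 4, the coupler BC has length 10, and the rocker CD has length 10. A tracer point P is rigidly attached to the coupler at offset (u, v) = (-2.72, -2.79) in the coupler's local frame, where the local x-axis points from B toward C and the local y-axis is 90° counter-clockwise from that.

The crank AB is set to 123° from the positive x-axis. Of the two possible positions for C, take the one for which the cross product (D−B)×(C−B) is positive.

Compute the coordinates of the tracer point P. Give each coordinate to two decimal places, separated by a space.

-2.42 -0.53

A=(0,0), D=(7.00,0)
B = A + 4.00·(cos123°, sin123°) = (-2.1786, 3.3547)
|BD| = 9.7724
circle(B,10.00) ∩ circle(D,10.00): a=4.8862, h=8.7250
  candidates: C₊=(5.4058,9.8721) cross=85.264; C₋=(-0.5844,-6.5174) cross=-85.264
  mode + wants cross > 0 → take C=(5.4058,9.8721) (cross=85.264)
ex = (C−B)/|BC| = (0.7584,0.6517); ey = (-0.6517,0.7584)
P = B + -2.72·ex + -2.79·ey = (-2.4231,-0.5341)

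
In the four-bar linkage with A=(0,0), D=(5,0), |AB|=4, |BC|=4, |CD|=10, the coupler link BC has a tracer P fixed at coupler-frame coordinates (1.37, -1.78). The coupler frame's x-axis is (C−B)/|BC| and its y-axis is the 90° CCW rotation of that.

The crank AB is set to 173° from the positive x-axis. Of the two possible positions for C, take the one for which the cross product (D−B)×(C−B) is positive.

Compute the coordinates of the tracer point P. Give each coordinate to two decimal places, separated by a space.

A=(0,0), D=(5.00,0)
B = A + 4.00·(cos173°, sin173°) = (-3.9702, 0.4875)
|BD| = 8.9834
circle(B,4.00) ∩ circle(D,10.00): a=-0.1836, h=3.9958
  candidates: C₊=(-3.9367,4.4873) cross=35.896; C₋=(-4.3703,-3.4925) cross=-35.896
  mode + wants cross > 0 → take C=(-3.9367,4.4873) (cross=35.896)
ex = (C−B)/|BC| = (0.0084,1.0000); ey = (-1.0000,0.0084)
P = B + 1.37·ex + -1.78·ey = (-2.1788,1.8425)

-2.18 1.84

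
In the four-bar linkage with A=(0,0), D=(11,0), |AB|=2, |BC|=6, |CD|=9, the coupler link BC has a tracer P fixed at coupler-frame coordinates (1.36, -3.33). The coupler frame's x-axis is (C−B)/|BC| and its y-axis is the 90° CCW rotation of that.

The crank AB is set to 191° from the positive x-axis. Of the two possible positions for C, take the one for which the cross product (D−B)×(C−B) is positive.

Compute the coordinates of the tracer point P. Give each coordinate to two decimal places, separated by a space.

A=(0,0), D=(11.00,0)
B = A + 2.00·(cos191°, sin191°) = (-1.9633, -0.3816)
|BD| = 12.9689
circle(B,6.00) ∩ circle(D,9.00): a=4.7495, h=3.6664
  candidates: C₊=(2.6763,3.4229) cross=47.548; C₋=(2.8921,-3.9066) cross=-47.548
  mode + wants cross > 0 → take C=(2.6763,3.4229) (cross=47.548)
ex = (C−B)/|BC| = (0.7733,0.6341); ey = (-0.6341,0.7733)
P = B + 1.36·ex + -3.33·ey = (1.1999,-2.0942)

1.20 -2.09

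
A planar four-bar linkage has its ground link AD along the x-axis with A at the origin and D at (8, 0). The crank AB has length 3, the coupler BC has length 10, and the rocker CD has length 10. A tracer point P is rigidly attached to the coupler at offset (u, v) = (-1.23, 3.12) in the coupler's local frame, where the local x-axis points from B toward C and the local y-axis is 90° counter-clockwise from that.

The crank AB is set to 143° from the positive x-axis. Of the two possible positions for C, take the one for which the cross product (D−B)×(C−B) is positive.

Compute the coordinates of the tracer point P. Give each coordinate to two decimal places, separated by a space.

A=(0,0), D=(8.00,0)
B = A + 3.00·(cos143°, sin143°) = (-2.3959, 1.8054)
|BD| = 10.5515
circle(B,10.00) ∩ circle(D,10.00): a=5.2758, h=8.4951
  candidates: C₊=(4.2556,9.2725) cross=89.636; C₋=(1.3485,-7.4671) cross=-89.636
  mode + wants cross > 0 → take C=(4.2556,9.2725) (cross=89.636)
ex = (C−B)/|BC| = (0.6652,0.7467); ey = (-0.7467,0.6652)
P = B + -1.23·ex + 3.12·ey = (-5.5438,2.9623)

-5.54 2.96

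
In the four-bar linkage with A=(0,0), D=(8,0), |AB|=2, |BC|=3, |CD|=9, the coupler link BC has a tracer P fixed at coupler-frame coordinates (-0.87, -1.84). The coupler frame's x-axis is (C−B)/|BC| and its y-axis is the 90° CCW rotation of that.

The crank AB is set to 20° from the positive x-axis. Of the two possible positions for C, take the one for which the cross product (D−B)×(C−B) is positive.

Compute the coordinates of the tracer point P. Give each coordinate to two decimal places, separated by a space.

A=(0,0), D=(8.00,0)
B = A + 2.00·(cos20°, sin20°) = (1.8794, 0.6840)
|BD| = 6.1587
circle(B,3.00) ∩ circle(D,9.00): a=-2.7660, h=1.1615
  candidates: C₊=(-0.7405,2.1456) cross=7.154; C₋=(-0.9985,-0.1631) cross=-7.154
  mode + wants cross > 0 → take C=(-0.7405,2.1456) (cross=7.154)
ex = (C−B)/|BC| = (-0.8733,0.4872); ey = (-0.4872,-0.8733)
P = B + -0.87·ex + -1.84·ey = (3.5356,1.8670)

3.54 1.87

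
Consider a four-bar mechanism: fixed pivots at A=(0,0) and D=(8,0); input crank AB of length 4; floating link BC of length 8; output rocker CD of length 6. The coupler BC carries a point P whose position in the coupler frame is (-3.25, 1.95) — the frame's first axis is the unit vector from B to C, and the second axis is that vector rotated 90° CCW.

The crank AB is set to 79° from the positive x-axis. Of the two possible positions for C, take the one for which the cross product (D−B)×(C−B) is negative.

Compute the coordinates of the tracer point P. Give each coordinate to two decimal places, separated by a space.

A=(0,0), D=(8.00,0)
B = A + 4.00·(cos79°, sin79°) = (0.7632, 3.9265)
|BD| = 8.2334
circle(B,8.00) ∩ circle(D,6.00): a=5.8171, h=5.4920
  candidates: C₊=(8.4953,5.9795) cross=45.217; C₋=(3.2571,-3.6749) cross=-45.217
  mode - wants cross < 0 → take C=(3.2571,-3.6749) (cross=-45.217)
ex = (C−B)/|BC| = (0.3117,-0.9502); ey = (0.9502,0.3117)
P = B + -3.25·ex + 1.95·ey = (1.6030,7.6224)

1.60 7.62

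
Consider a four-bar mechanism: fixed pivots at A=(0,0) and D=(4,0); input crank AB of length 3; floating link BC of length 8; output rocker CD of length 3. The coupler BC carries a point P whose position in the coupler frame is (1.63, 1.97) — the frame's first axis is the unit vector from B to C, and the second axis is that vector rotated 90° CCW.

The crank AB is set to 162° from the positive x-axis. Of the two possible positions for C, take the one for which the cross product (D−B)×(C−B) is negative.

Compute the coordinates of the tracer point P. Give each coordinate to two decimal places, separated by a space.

A=(0,0), D=(4.00,0)
B = A + 3.00·(cos162°, sin162°) = (-2.8532, 0.9271)
|BD| = 6.9156
circle(B,8.00) ∩ circle(D,3.00): a=7.4343, h=2.9548
  candidates: C₊=(4.9101,2.8586) cross=20.434; C₋=(4.1179,-2.9977) cross=-20.434
  mode - wants cross < 0 → take C=(4.1179,-2.9977) (cross=-20.434)
ex = (C−B)/|BC| = (0.8714,-0.4906); ey = (0.4906,0.8714)
P = B + 1.63·ex + 1.97·ey = (-0.4663,1.8440)

-0.47 1.84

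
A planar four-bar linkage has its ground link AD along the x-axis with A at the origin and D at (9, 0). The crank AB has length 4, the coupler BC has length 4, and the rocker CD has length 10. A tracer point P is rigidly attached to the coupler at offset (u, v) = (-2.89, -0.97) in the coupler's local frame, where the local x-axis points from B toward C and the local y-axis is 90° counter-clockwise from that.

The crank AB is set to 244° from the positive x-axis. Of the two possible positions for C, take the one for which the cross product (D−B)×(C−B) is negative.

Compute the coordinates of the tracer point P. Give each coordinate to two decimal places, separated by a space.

-4.55 -2.38

A=(0,0), D=(9.00,0)
B = A + 4.00·(cos244°, sin244°) = (-1.7535, -3.5952)
|BD| = 11.3386
circle(B,4.00) ∩ circle(D,10.00): a=1.9651, h=3.4840
  candidates: C₊=(-0.9945,0.3322) cross=39.504; C₋=(1.2149,-6.2763) cross=-39.504
  mode - wants cross < 0 → take C=(1.2149,-6.2763) (cross=-39.504)
ex = (C−B)/|BC| = (0.7421,-0.6703); ey = (0.6703,0.7421)
P = B + -2.89·ex + -0.97·ey = (-4.5483,-2.3779)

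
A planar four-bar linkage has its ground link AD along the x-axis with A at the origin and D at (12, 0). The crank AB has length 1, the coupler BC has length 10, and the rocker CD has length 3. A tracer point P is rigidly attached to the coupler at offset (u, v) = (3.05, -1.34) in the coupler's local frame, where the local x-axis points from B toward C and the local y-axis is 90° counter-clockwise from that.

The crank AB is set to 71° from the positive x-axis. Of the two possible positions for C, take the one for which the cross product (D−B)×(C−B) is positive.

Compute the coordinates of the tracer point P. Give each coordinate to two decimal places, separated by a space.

A=(0,0), D=(12.00,0)
B = A + 1.00·(cos71°, sin71°) = (0.3256, 0.9455)
|BD| = 11.7127
circle(B,10.00) ∩ circle(D,3.00): a=9.7410, h=2.2611
  candidates: C₊=(10.2173,2.4129) cross=26.484; C₋=(9.8523,-2.0946) cross=-26.484
  mode + wants cross > 0 → take C=(10.2173,2.4129) (cross=26.484)
ex = (C−B)/|BC| = (0.9892,0.1467); ey = (-0.1467,0.9892)
P = B + 3.05·ex + -1.34·ey = (3.5392,0.0676)

3.54 0.07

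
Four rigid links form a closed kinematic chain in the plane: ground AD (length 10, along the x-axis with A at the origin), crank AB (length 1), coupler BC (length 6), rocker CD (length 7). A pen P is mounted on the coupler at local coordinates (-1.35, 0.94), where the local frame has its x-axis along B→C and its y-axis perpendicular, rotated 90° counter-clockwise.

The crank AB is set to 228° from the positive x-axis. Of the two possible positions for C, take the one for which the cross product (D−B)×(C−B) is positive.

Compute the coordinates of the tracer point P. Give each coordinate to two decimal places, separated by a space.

-2.30 -0.94

A=(0,0), D=(10.00,0)
B = A + 1.00·(cos228°, sin228°) = (-0.6691, -0.7431)
|BD| = 10.6950
circle(B,6.00) ∩ circle(D,7.00): a=4.7397, h=3.6790
  candidates: C₊=(3.8035,3.2563) cross=39.347; C₋=(4.3148,-4.0839) cross=-39.347
  mode + wants cross > 0 → take C=(3.8035,3.2563) (cross=39.347)
ex = (C−B)/|BC| = (0.7454,0.6666); ey = (-0.6666,0.7454)
P = B + -1.35·ex + 0.94·ey = (-2.3021,-0.9423)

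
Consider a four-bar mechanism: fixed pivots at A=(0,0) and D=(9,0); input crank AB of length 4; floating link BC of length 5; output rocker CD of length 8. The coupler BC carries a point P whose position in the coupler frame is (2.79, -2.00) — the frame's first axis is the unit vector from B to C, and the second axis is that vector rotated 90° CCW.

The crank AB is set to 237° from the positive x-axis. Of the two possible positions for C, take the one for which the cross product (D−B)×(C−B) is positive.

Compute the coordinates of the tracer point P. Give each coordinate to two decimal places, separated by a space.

1.14 -2.49

A=(0,0), D=(9.00,0)
B = A + 4.00·(cos237°, sin237°) = (-2.1786, -3.3547)
|BD| = 11.6711
circle(B,5.00) ∩ circle(D,8.00): a=4.1647, h=2.7668
  candidates: C₊=(1.0152,0.4924) cross=32.291; C₋=(2.6057,-4.8076) cross=-32.291
  mode + wants cross > 0 → take C=(1.0152,0.4924) (cross=32.291)
ex = (C−B)/|BC| = (0.6387,0.7694); ey = (-0.7694,0.6387)
P = B + 2.79·ex + -2.00·ey = (1.1424,-2.4855)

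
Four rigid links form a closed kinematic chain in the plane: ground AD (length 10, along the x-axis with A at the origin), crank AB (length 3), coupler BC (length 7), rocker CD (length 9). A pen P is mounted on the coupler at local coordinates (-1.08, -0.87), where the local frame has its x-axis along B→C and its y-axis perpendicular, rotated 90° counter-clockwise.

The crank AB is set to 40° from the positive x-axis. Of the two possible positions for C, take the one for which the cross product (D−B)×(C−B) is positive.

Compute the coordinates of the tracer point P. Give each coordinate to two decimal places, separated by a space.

A=(0,0), D=(10.00,0)
B = A + 3.00·(cos40°, sin40°) = (2.2981, 1.9284)
|BD| = 7.9396
circle(B,7.00) ∩ circle(D,9.00): a=1.9546, h=6.7216
  candidates: C₊=(5.8267,7.9739) cross=53.367; C₋=(2.5617,-5.0667) cross=-53.367
  mode + wants cross > 0 → take C=(5.8267,7.9739) (cross=53.367)
ex = (C−B)/|BC| = (0.5041,0.8637); ey = (-0.8637,0.5041)
P = B + -1.08·ex + -0.87·ey = (2.5051,0.5571)

2.51 0.56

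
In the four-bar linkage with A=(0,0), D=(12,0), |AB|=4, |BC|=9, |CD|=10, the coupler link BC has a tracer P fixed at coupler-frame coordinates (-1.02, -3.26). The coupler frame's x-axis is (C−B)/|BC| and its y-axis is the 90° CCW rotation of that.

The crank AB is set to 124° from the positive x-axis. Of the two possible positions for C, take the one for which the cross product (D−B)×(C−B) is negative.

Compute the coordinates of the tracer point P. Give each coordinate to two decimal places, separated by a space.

A=(0,0), D=(12.00,0)
B = A + 4.00·(cos124°, sin124°) = (-2.2368, 3.3162)
|BD| = 14.6179
circle(B,9.00) ∩ circle(D,10.00): a=6.6591, h=6.0545
  candidates: C₊=(5.6222,7.7022) cross=88.504; C₋=(2.8752,-4.0911) cross=-88.504
  mode - wants cross < 0 → take C=(2.8752,-4.0911) (cross=-88.504)
ex = (C−B)/|BC| = (0.5680,-0.8230); ey = (0.8230,0.5680)
P = B + -1.02·ex + -3.26·ey = (-5.4992,2.3040)

-5.50 2.30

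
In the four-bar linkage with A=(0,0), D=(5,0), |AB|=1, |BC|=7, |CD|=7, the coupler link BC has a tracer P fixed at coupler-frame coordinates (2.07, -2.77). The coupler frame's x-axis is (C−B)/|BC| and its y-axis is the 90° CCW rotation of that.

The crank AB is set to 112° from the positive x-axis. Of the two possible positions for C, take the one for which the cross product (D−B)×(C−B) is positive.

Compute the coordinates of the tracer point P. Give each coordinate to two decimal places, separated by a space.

3.07 1.17

A=(0,0), D=(5.00,0)
B = A + 1.00·(cos112°, sin112°) = (-0.3746, 0.9272)
|BD| = 5.4540
circle(B,7.00) ∩ circle(D,7.00): a=2.7270, h=6.4470
  candidates: C₊=(3.4087,6.8167) cross=35.162; C₋=(1.2167,-5.8895) cross=-35.162
  mode + wants cross > 0 → take C=(3.4087,6.8167) (cross=35.162)
ex = (C−B)/|BC| = (0.5405,0.8414); ey = (-0.8414,0.5405)
P = B + 2.07·ex + -2.77·ey = (3.0747,1.1717)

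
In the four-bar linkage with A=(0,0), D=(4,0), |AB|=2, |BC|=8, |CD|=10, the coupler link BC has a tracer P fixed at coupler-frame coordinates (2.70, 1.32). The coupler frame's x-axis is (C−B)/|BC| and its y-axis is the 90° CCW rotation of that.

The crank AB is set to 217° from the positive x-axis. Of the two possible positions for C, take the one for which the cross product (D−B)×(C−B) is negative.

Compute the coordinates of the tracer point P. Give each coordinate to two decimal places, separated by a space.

0.18 -3.63

A=(0,0), D=(4.00,0)
B = A + 2.00·(cos217°, sin217°) = (-1.5973, -1.2036)
|BD| = 5.7252
circle(B,8.00) ∩ circle(D,10.00): a=-0.2814, h=7.9951
  candidates: C₊=(-3.5532,6.5536) cross=45.773; C₋=(-0.1915,-9.0792) cross=-45.773
  mode - wants cross < 0 → take C=(-0.1915,-9.0792) (cross=-45.773)
ex = (C−B)/|BC| = (0.1757,-0.9844); ey = (0.9844,0.1757)
P = B + 2.70·ex + 1.32·ey = (0.1766,-3.6297)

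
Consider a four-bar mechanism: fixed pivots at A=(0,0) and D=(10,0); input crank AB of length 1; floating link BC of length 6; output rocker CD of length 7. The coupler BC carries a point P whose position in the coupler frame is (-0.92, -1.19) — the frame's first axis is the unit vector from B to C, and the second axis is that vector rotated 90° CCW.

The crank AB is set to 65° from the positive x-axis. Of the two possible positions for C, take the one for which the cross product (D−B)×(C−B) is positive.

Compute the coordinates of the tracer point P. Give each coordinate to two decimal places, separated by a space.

A=(0,0), D=(10.00,0)
B = A + 1.00·(cos65°, sin65°) = (0.4226, 0.9063)
|BD| = 9.6202
circle(B,6.00) ∩ circle(D,7.00): a=4.1344, h=4.3482
  candidates: C₊=(4.9483,4.8456) cross=41.830; C₋=(4.1290,-3.8120) cross=-41.830
  mode + wants cross > 0 → take C=(4.9483,4.8456) (cross=41.830)
ex = (C−B)/|BC| = (0.7543,0.6566); ey = (-0.6566,0.7543)
P = B + -0.92·ex + -1.19·ey = (0.5100,-0.5953)

0.51 -0.60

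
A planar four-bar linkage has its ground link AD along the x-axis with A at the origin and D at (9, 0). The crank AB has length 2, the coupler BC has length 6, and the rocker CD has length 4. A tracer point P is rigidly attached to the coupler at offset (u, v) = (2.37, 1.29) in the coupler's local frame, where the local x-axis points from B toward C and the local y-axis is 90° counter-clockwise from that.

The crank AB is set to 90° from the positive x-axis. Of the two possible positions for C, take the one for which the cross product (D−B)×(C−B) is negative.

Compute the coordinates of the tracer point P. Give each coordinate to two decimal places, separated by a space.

A=(0,0), D=(9.00,0)
B = A + 2.00·(cos90°, sin90°) = (0.0000, 2.0000)
|BD| = 9.2195
circle(B,6.00) ∩ circle(D,4.00): a=5.6944, h=1.8904
  candidates: C₊=(5.9689,2.6101) cross=17.428; C₋=(5.1487,-1.0807) cross=-17.428
  mode - wants cross < 0 → take C=(5.1487,-1.0807) (cross=-17.428)
ex = (C−B)/|BC| = (0.8581,-0.5134); ey = (0.5134,0.8581)
P = B + 2.37·ex + 1.29·ey = (2.6961,1.8901)

2.70 1.89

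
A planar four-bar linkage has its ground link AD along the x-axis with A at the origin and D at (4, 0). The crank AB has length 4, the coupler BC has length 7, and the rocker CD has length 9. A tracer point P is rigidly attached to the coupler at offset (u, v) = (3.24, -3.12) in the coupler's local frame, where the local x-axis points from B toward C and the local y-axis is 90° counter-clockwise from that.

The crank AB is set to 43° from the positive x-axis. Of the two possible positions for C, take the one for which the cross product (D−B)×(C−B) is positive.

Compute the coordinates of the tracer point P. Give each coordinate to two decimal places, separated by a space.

7.32 3.69

A=(0,0), D=(4.00,0)
B = A + 4.00·(cos43°, sin43°) = (2.9254, 2.7280)
|BD| = 2.9320
circle(B,7.00) ∩ circle(D,9.00): a=-3.9910, h=5.7508
  candidates: C₊=(6.8134,8.5490) cross=16.861; C₋=(-3.8880,4.3336) cross=-16.861
  mode + wants cross > 0 → take C=(6.8134,8.5490) (cross=16.861)
ex = (C−B)/|BC| = (0.5554,0.8316); ey = (-0.8316,0.5554)
P = B + 3.24·ex + -3.12·ey = (7.3195,3.6894)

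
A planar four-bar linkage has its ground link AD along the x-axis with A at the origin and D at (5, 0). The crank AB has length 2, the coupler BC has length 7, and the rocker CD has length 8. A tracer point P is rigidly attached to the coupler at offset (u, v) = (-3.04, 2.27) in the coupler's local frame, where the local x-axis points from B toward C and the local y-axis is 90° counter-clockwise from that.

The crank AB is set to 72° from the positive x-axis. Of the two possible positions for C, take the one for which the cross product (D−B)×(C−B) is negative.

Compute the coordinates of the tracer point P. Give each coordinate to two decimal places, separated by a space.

3.67 4.16

A=(0,0), D=(5.00,0)
B = A + 2.00·(cos72°, sin72°) = (0.6180, 1.9021)
|BD| = 4.7770
circle(B,7.00) ∩ circle(D,8.00): a=0.8185, h=6.9520
  candidates: C₊=(4.1370,7.9533) cross=33.210; C₋=(-1.3993,-4.8009) cross=-33.210
  mode - wants cross < 0 → take C=(-1.3993,-4.8009) (cross=-33.210)
ex = (C−B)/|BC| = (-0.2882,-0.9576); ey = (0.9576,-0.2882)
P = B + -3.04·ex + 2.27·ey = (3.6678,4.1589)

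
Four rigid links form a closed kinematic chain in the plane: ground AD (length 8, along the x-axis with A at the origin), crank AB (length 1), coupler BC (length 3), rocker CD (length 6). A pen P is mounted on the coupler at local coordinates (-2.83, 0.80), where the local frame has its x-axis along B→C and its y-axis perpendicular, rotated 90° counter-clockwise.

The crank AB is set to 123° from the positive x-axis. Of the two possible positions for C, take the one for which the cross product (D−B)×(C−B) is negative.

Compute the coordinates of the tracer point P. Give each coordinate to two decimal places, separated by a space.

-2.58 2.97

A=(0,0), D=(8.00,0)
B = A + 1.00·(cos123°, sin123°) = (-0.5446, 0.8387)
|BD| = 8.5857
circle(B,3.00) ∩ circle(D,6.00): a=2.7205, h=1.2645
  candidates: C₊=(2.2863,1.8314) cross=10.857; C₋=(2.0393,-0.6856) cross=-10.857
  mode - wants cross < 0 → take C=(2.0393,-0.6856) (cross=-10.857)
ex = (C−B)/|BC| = (0.8613,-0.5081); ey = (0.5081,0.8613)
P = B + -2.83·ex + 0.80·ey = (-2.5757,2.9656)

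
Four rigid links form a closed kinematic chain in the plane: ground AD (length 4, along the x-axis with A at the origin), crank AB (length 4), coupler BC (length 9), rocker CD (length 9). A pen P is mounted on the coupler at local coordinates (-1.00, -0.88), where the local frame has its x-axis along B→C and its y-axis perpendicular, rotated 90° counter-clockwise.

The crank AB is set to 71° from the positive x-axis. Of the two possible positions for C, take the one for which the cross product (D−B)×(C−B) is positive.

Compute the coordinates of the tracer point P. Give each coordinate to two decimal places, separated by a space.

0.67 2.61

A=(0,0), D=(4.00,0)
B = A + 4.00·(cos71°, sin71°) = (1.3023, 3.7821)
|BD| = 4.6456
circle(B,9.00) ∩ circle(D,9.00): a=2.3228, h=8.6951
  candidates: C₊=(9.7299,6.9403) cross=40.394; C₋=(-4.4277,-3.1582) cross=-40.394
  mode + wants cross > 0 → take C=(9.7299,6.9403) (cross=40.394)
ex = (C−B)/|BC| = (0.9364,0.3509); ey = (-0.3509,0.9364)
P = B + -1.00·ex + -0.88·ey = (0.6747,2.6071)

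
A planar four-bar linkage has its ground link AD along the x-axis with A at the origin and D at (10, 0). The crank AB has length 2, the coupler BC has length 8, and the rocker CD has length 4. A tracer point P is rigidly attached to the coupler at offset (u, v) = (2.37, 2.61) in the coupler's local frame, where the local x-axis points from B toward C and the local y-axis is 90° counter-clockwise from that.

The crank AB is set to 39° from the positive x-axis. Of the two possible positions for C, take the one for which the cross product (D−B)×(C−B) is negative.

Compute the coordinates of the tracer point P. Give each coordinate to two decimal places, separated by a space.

A=(0,0), D=(10.00,0)
B = A + 2.00·(cos39°, sin39°) = (1.5543, 1.2586)
|BD| = 8.5390
circle(B,8.00) ∩ circle(D,4.00): a=7.0801, h=3.7245
  candidates: C₊=(9.1061,3.8988) cross=31.803; C₋=(8.0081,-3.4688) cross=-31.803
  mode - wants cross < 0 → take C=(8.0081,-3.4688) (cross=-31.803)
ex = (C−B)/|BC| = (0.8067,-0.5909); ey = (0.5909,0.8067)
P = B + 2.37·ex + 2.61·ey = (5.0085,1.9637)

5.01 1.96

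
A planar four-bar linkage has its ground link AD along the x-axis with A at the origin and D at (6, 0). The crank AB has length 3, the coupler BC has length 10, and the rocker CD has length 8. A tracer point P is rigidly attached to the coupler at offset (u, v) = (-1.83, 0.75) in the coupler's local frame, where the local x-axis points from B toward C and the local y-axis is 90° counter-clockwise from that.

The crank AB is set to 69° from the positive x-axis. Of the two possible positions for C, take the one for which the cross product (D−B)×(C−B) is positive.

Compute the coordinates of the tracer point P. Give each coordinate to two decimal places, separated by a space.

-0.90 2.76

A=(0,0), D=(6.00,0)
B = A + 3.00·(cos69°, sin69°) = (1.0751, 2.8007)
|BD| = 5.6656
circle(B,10.00) ∩ circle(D,8.00): a=6.0099, h=7.9926
  candidates: C₊=(10.2504,6.7775) cross=45.283; C₋=(2.3482,-7.1179) cross=-45.283
  mode + wants cross > 0 → take C=(10.2504,6.7775) (cross=45.283)
ex = (C−B)/|BC| = (0.9175,0.3977); ey = (-0.3977,0.9175)
P = B + -1.83·ex + 0.75·ey = (-0.9022,2.7611)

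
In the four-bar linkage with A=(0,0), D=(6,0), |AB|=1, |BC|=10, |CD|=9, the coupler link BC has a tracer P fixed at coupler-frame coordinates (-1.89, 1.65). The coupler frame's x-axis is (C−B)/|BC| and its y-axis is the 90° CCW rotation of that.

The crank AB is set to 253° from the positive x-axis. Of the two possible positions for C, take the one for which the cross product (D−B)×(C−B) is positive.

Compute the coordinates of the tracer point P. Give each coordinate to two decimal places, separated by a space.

-2.47 -2.20

A=(0,0), D=(6.00,0)
B = A + 1.00·(cos253°, sin253°) = (-0.2924, -0.9563)
|BD| = 6.3646
circle(B,10.00) ∩ circle(D,9.00): a=4.6749, h=8.8400
  candidates: C₊=(3.0013,8.4857) cross=56.263; C₋=(5.6577,-8.9935) cross=-56.263
  mode + wants cross > 0 → take C=(3.0013,8.4857) (cross=56.263)
ex = (C−B)/|BC| = (0.3294,0.9442); ey = (-0.9442,0.3294)
P = B + -1.89·ex + 1.65·ey = (-2.4728,-2.1974)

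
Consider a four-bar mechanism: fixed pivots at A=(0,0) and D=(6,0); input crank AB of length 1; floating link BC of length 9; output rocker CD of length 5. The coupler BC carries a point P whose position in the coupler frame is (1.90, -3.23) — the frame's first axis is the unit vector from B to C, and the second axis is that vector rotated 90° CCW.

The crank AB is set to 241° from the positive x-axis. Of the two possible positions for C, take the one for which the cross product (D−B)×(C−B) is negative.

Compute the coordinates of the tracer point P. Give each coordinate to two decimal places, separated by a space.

-0.15 -4.61

A=(0,0), D=(6.00,0)
B = A + 1.00·(cos241°, sin241°) = (-0.4848, -0.8746)
|BD| = 6.5435
circle(B,9.00) ∩ circle(D,5.00): a=7.5508, h=4.8975
  candidates: C₊=(6.3436,4.9882) cross=32.047; C₋=(7.6528,-4.7189) cross=-32.047
  mode - wants cross < 0 → take C=(7.6528,-4.7189) (cross=-32.047)
ex = (C−B)/|BC| = (0.9042,-0.4271); ey = (0.4271,0.9042)
P = B + 1.90·ex + -3.23·ey = (-0.1465,-4.6067)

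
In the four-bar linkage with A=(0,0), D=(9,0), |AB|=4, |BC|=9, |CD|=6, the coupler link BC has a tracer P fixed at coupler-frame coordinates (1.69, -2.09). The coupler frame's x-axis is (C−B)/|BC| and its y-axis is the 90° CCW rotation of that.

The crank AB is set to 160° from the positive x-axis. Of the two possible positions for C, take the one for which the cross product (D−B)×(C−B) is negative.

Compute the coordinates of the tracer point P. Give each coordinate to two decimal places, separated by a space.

A=(0,0), D=(9.00,0)
B = A + 4.00·(cos160°, sin160°) = (-3.7588, 1.3681)
|BD| = 12.8319
circle(B,9.00) ∩ circle(D,6.00): a=8.1694, h=3.7764
  candidates: C₊=(4.7667,4.2519) cross=48.458; C₋=(3.9614,-3.2578) cross=-48.458
  mode - wants cross < 0 → take C=(3.9614,-3.2578) (cross=-48.458)
ex = (C−B)/|BC| = (0.8578,-0.5140); ey = (0.5140,0.8578)
P = B + 1.69·ex + -2.09·ey = (-3.3833,-1.2934)

-3.38 -1.29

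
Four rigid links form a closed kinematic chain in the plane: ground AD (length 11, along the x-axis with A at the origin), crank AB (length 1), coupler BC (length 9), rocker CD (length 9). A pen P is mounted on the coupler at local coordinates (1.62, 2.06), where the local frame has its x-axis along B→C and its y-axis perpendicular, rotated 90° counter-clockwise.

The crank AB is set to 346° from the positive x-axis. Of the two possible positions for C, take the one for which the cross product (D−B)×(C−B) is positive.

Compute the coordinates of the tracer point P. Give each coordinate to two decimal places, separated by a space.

A=(0,0), D=(11.00,0)
B = A + 1.00·(cos346°, sin346°) = (0.9703, -0.2419)
|BD| = 10.0326
circle(B,9.00) ∩ circle(D,9.00): a=5.0163, h=7.4724
  candidates: C₊=(5.8050,7.3493) cross=74.968; C₋=(6.1653,-7.5912) cross=-74.968
  mode + wants cross > 0 → take C=(5.8050,7.3493) (cross=74.968)
ex = (C−B)/|BC| = (0.5372,0.8435); ey = (-0.8435,0.5372)
P = B + 1.62·ex + 2.06·ey = (0.1030,2.2311)

0.10 2.23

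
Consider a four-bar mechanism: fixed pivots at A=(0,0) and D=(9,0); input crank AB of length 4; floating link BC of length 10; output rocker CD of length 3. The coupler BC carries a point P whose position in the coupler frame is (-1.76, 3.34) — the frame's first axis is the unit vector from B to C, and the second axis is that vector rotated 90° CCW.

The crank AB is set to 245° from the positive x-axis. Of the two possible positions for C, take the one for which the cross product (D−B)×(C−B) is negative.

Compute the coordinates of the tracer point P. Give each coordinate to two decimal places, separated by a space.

-3.68 -0.42

A=(0,0), D=(9.00,0)
B = A + 4.00·(cos245°, sin245°) = (-1.6905, -3.6252)
|BD| = 11.2884
circle(B,10.00) ∩ circle(D,3.00): a=9.6749, h=2.5291
  candidates: C₊=(6.6597,1.8770) cross=28.550; C₋=(8.2842,-2.9133) cross=-28.550
  mode - wants cross < 0 → take C=(8.2842,-2.9133) (cross=-28.550)
ex = (C−B)/|BC| = (0.9975,0.0712); ey = (-0.0712,0.9975)
P = B + -1.76·ex + 3.34·ey = (-3.6838,-0.4190)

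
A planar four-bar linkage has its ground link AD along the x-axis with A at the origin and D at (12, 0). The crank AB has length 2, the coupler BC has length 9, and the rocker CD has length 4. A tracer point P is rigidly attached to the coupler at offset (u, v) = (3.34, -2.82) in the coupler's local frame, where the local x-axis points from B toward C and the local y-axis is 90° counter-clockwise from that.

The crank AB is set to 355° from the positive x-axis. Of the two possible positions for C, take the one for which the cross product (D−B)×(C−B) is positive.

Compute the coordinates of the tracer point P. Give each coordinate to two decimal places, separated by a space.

6.20 -1.35

A=(0,0), D=(12.00,0)
B = A + 2.00·(cos355°, sin355°) = (1.9924, -0.1743)
|BD| = 10.0091
circle(B,9.00) ∩ circle(D,4.00): a=8.2516, h=3.5932
  candidates: C₊=(10.1802,3.5620) cross=35.965; C₋=(10.3053,-3.6233) cross=-35.965
  mode + wants cross > 0 → take C=(10.1802,3.5620) (cross=35.965)
ex = (C−B)/|BC| = (0.9098,0.4152); ey = (-0.4152,0.9098)
P = B + 3.34·ex + -2.82·ey = (6.2017,-1.3532)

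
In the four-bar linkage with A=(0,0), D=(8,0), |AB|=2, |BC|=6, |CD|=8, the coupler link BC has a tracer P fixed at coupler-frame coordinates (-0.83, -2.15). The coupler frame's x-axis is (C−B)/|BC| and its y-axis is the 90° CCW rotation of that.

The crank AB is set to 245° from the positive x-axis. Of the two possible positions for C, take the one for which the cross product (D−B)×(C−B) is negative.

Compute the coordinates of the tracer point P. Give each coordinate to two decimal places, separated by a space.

A=(0,0), D=(8.00,0)
B = A + 2.00·(cos245°, sin245°) = (-0.8452, -1.8126)
|BD| = 9.0291
circle(B,6.00) ∩ circle(D,8.00): a=2.9640, h=5.2168
  candidates: C₊=(1.0111,3.8930) cross=47.103; C₋=(3.1057,-6.3282) cross=-47.103
  mode - wants cross < 0 → take C=(3.1057,-6.3282) (cross=-47.103)
ex = (C−B)/|BC| = (0.6585,-0.7526); ey = (0.7526,0.6585)
P = B + -0.83·ex + -2.15·ey = (-3.0099,-2.6037)

-3.01 -2.60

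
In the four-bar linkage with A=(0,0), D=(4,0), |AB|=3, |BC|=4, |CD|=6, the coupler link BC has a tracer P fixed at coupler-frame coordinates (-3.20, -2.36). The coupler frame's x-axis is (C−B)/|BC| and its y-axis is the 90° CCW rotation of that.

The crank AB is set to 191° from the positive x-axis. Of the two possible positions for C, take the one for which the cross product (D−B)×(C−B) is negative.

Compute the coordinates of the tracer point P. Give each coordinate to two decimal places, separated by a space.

-6.73 0.66

A=(0,0), D=(4.00,0)
B = A + 3.00·(cos191°, sin191°) = (-2.9449, -0.5724)
|BD| = 6.9684
circle(B,4.00) ∩ circle(D,6.00): a=2.0492, h=3.4352
  candidates: C₊=(-1.1848,3.0195) cross=23.938; C₋=(-0.6204,-3.8277) cross=-23.938
  mode - wants cross < 0 → take C=(-0.6204,-3.8277) (cross=-23.938)
ex = (C−B)/|BC| = (0.5811,-0.8138); ey = (0.8138,0.5811)
P = B + -3.20·ex + -2.36·ey = (-6.7251,0.6604)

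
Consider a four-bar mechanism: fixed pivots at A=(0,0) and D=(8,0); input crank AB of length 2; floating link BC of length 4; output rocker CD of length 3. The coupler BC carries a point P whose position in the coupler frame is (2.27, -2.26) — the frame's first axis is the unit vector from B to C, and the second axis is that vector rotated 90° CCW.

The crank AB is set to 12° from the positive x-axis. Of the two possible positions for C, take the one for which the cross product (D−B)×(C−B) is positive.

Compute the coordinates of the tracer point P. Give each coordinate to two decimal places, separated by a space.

4.90 -0.85

A=(0,0), D=(8.00,0)
B = A + 2.00·(cos12°, sin12°) = (1.9563, 0.4158)
|BD| = 6.0580
circle(B,4.00) ∩ circle(D,3.00): a=3.6067, h=1.7296
  candidates: C₊=(5.6733,1.8937) cross=10.478; C₋=(5.4358,-1.5572) cross=-10.478
  mode + wants cross > 0 → take C=(5.6733,1.8937) (cross=10.478)
ex = (C−B)/|BC| = (0.9292,0.3695); ey = (-0.3695,0.9292)
P = B + 2.27·ex + -2.26·ey = (4.9007,-0.8455)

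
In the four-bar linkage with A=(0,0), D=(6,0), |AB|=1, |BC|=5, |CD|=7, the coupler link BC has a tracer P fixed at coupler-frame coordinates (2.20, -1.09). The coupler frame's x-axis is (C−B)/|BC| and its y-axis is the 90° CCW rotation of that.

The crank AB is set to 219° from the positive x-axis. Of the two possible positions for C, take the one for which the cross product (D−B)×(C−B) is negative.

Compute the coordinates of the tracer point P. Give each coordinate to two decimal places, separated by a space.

-0.86 -3.08

A=(0,0), D=(6.00,0)
B = A + 1.00·(cos219°, sin219°) = (-0.7771, -0.6293)
|BD| = 6.8063
circle(B,5.00) ∩ circle(D,7.00): a=1.6401, h=4.7234
  candidates: C₊=(0.4192,4.2255) cross=32.149; C₋=(1.2926,-5.1808) cross=-32.149
  mode - wants cross < 0 → take C=(1.2926,-5.1808) (cross=-32.149)
ex = (C−B)/|BC| = (0.4140,-0.9103); ey = (0.9103,0.4140)
P = B + 2.20·ex + -1.09·ey = (-0.8587,-3.0832)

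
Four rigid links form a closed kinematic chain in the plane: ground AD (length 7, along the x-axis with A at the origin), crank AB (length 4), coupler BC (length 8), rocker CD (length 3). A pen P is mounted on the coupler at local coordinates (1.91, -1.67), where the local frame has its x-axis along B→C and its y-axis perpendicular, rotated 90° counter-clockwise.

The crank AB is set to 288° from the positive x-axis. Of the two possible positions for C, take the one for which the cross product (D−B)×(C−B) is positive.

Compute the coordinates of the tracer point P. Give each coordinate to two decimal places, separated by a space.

A=(0,0), D=(7.00,0)
B = A + 4.00·(cos288°, sin288°) = (1.2361, -3.8042)
|BD| = 6.9062
circle(B,8.00) ∩ circle(D,3.00): a=7.4350, h=2.9530
  candidates: C₊=(5.8147,2.7559) cross=20.394; C₋=(9.0681,-2.1733) cross=-20.394
  mode + wants cross > 0 → take C=(5.8147,2.7559) (cross=20.394)
ex = (C−B)/|BC| = (0.5723,0.8200); ey = (-0.8200,0.5723)
P = B + 1.91·ex + -1.67·ey = (3.6987,-3.1938)

3.70 -3.19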